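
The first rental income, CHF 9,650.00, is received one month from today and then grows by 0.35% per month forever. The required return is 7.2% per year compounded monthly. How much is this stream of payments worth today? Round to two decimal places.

CHF 3,860,000.00

Periodic rate r = 0.072/12 per month.
Growing perpetuity (Gordon): PV = PMT₁ / (r − g) = 9,650 / (r − 0.0035) = CHF 3,860,000.00.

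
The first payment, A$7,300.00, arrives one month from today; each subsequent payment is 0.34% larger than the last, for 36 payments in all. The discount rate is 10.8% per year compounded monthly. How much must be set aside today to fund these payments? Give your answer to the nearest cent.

A$236,679.75

Periodic rate r = 0.108/12 per month; n is counted in months.
Growing ordinary annuity: PV = PMT₁ × [1 − ((1+g)/(1+r))^n] / (r − g) = 7,300 × [1 − ((1+0.0034)/(1+r))^36] / (r − 0.0034) = A$236,679.75.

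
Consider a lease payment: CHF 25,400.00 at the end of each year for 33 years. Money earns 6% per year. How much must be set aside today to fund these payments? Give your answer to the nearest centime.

CHF 361,447.83

This is an ordinary annuity: 33 payments of CHF 25,400.00 at the end of each year.
Periodic rate r = 0.06 per year.
PV = PMT × [(1 − (1+r)^−n)/r] = 25,400 × [1 − (1+r)^−33] / r = CHF 361,447.83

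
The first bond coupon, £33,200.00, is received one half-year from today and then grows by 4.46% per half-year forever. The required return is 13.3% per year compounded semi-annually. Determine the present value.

Periodic rate r = 0.133/2 per half-year.
Growing perpetuity (Gordon): PV = PMT₁ / (r − g) = 33,200 / (r − 0.0446) = £1,515,981.74.

£1,515,981.74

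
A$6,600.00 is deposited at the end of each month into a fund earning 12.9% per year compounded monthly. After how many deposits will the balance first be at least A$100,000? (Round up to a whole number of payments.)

Periodic rate r = 0.129/12 per month; n is counted in months.
Ordinary annuity FV: 100,000 = 6,600 × [((1+r)^n − 1)/r].
(1+r)^n = 1 + 100,000 × r / 6,600, so n = ln(1 + 100,000·r/6,600) / ln(1+r) = 14.11.
Round up to a whole number of payments: n = 15.

15 payments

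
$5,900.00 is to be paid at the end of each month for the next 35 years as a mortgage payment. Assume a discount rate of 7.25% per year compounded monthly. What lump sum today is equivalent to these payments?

This is an ordinary annuity: 420 payments of $5,900.00 at the end of each month.
Periodic rate r = 0.0725/12 per month; n is counted in months.
PV = PMT × [(1 − (1+r)^−n)/r] = 5,900 × [1 − (1+r)^−420] / r = $898,750.10

$898,750.10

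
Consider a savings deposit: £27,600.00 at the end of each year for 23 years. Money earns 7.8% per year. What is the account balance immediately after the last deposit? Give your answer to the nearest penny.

£1,637,037.95

This is an ordinary annuity: 23 deposits of £27,600.00 at the end of each year.
Periodic rate r = 0.078 per year.
FV = PMT × [((1+r)^n − 1)/r] = 27,600 × [(1+r)^23 − 1] / r = £1,637,037.95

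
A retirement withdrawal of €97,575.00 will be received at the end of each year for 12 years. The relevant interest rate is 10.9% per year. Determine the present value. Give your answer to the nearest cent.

€636,520.96

This is an ordinary annuity: 12 payments of €97,575.00 at the end of each year.
Periodic rate r = 0.109 per year.
PV = PMT × [(1 − (1+r)^−n)/r] = 97,575 × [1 − (1+r)^−12] / r = €636,520.96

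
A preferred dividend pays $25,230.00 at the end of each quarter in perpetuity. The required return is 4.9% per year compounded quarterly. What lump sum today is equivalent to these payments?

$2,059,591.84

Periodic rate r = 0.049/4 per quarter.
Level perpetuity: PV = PMT / r = 25,230 / (0.049/4) = $2,059,591.84.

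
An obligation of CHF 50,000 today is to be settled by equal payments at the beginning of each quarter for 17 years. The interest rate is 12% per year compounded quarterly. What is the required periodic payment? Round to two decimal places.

Level annuity due; solve PV = PMT × [(1 − (1+r)^−n)/r] × (1+r) for PMT.
Periodic rate r = 0.12/4 per quarter; n is counted in quarters.
With n = 68: PMT = 50,000 / ([(1 − (1+r)^−n)/r] × (1+r)) = CHF 1,681.63

CHF 1,681.63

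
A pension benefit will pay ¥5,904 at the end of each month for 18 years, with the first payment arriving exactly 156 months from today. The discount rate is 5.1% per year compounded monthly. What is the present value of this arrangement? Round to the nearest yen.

¥431,872

Ordinary annuity of 216 payments, first payment at period 156.
Periodic rate r = 0.051/12 per month; n is counted in months.
The ordinary-annuity PV formula values the stream one period before the first payment (period 155); discount that back 155 periods:
PV₀ = 5,904 × [1 − (1+r)^−216] / r × (1+r)^−155 = ¥431,872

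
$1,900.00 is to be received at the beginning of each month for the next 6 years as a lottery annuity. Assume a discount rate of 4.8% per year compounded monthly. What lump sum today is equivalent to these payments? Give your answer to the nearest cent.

$119,133.23

This is an annuity due: 72 payments of $1,900.00 at the beginning of each month.
Periodic rate r = 0.048/12 per month; n is counted in months.
PV = PMT × [(1 − (1+r)^−n)/r] × (1+r) = 1,900 × [1 − (1+r)^−72] / r × (1+r) = $119,133.23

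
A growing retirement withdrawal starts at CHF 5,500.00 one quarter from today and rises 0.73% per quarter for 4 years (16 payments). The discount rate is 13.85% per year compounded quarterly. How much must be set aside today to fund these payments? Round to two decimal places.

CHF 70,116.36

Periodic rate r = 0.1385/4 per quarter; n is counted in quarters.
Growing ordinary annuity: PV = PMT₁ × [1 − ((1+g)/(1+r))^n] / (r − g) = 5,500 × [1 − ((1+0.0073)/(1+r))^16] / (r − 0.0073) = CHF 70,116.36.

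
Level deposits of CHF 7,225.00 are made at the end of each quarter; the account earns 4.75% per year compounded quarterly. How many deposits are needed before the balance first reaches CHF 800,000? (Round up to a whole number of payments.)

72 payments

Periodic rate r = 0.0475/4 per quarter; n is counted in quarters.
Ordinary annuity FV: 800,000 = 7,225 × [((1+r)^n − 1)/r].
(1+r)^n = 1 + 800,000 × r / 7,225, so n = ln(1 + 800,000·r/7,225) / ln(1+r) = 71.10.
Round up to a whole number of payments: n = 72.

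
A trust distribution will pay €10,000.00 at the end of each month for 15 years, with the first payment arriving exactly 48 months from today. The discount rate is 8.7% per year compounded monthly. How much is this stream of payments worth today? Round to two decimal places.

€714,614.06

Ordinary annuity of 180 payments, first payment at period 48.
Periodic rate r = 0.087/12 per month; n is counted in months.
The ordinary-annuity PV formula values the stream one period before the first payment (period 47); discount that back 47 periods:
PV₀ = 10,000 × [1 − (1+r)^−180] / r × (1+r)^−47 = €714,614.06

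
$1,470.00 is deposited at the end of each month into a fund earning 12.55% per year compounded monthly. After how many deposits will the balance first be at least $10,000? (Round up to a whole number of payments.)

Periodic rate r = 0.1255/12 per month; n is counted in months.
Ordinary annuity FV: 10,000 = 1,470 × [((1+r)^n − 1)/r].
(1+r)^n = 1 + 10,000 × r / 1,470, so n = ln(1 + 10,000·r/1,470) / ln(1+r) = 6.61.
Round up to a whole number of payments: n = 7.

7 payments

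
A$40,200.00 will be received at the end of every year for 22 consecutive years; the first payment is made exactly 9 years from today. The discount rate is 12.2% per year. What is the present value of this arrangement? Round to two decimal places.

A$120,771.73

Ordinary annuity of 22 payments, first payment at period 9.
Periodic rate r = 0.122 per year.
The ordinary-annuity PV formula values the stream one period before the first payment (period 8); discount that back 8 periods:
PV₀ = 40,200 × [1 − (1+r)^−22] / r × (1+r)^−8 = A$120,771.73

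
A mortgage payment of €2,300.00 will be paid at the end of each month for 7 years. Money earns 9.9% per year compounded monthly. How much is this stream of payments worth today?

This is an ordinary annuity: 84 payments of €2,300.00 at the end of each month.
Periodic rate r = 0.099/12 per month; n is counted in months.
PV = PMT × [(1 − (1+r)^−n)/r] = 2,300 × [1 − (1+r)^−84] / r = €138,976.50

€138,976.50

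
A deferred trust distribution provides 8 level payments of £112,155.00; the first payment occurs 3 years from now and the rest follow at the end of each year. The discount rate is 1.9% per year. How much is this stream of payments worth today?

£794,657.92

Ordinary annuity of 8 payments, first payment at period 3.
Periodic rate r = 0.019 per year.
The ordinary-annuity PV formula values the stream one period before the first payment (period 2); discount that back 2 periods:
PV₀ = 112,155 × [1 − (1+r)^−8] / r × (1+r)^−2 = £794,657.92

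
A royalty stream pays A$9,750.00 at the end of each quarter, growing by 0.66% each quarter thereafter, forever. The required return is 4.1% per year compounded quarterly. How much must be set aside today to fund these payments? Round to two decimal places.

A$2,671,232.88

Periodic rate r = 0.041/4 per quarter.
Growing perpetuity (Gordon): PV = PMT₁ / (r − g) = 9,750 / (r − 0.0066) = A$2,671,232.88.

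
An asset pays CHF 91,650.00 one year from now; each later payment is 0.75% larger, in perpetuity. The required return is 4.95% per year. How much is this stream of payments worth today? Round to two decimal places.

Periodic rate r = 0.0495 per year.
Growing perpetuity (Gordon): PV = PMT₁ / (r − g) = 91,650 / (r − 0.0075) = CHF 2,182,142.86.

CHF 2,182,142.86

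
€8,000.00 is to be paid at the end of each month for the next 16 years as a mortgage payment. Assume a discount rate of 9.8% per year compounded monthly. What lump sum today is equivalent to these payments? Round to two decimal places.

€774,079.92

This is an ordinary annuity: 192 payments of €8,000.00 at the end of each month.
Periodic rate r = 0.098/12 per month; n is counted in months.
PV = PMT × [(1 − (1+r)^−n)/r] = 8,000 × [1 − (1+r)^−192] / r = €774,079.92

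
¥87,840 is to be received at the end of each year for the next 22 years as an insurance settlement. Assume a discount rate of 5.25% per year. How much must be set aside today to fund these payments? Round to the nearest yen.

This is an ordinary annuity: 22 payments of ¥87,840 at the end of each year.
Periodic rate r = 0.0525 per year.
PV = PMT × [(1 − (1+r)^−n)/r] = 87,840 × [1 − (1+r)^−22] / r = ¥1,130,334

¥1,130,334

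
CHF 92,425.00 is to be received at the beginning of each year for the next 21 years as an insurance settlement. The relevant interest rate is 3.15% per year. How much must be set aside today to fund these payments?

CHF 1,448,598.27

This is an annuity due: 21 payments of CHF 92,425.00 at the beginning of each year.
Periodic rate r = 0.0315 per year.
PV = PMT × [(1 − (1+r)^−n)/r] × (1+r) = 92,425 × [1 − (1+r)^−21] / r × (1+r) = CHF 1,448,598.27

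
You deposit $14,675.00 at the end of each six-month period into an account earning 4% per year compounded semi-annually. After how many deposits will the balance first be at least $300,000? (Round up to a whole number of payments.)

Periodic rate r = 0.04/2 per half-year; n is counted in half-years.
Ordinary annuity FV: 300,000 = 14,675 × [((1+r)^n − 1)/r].
(1+r)^n = 1 + 300,000 × r / 14,675, so n = ln(1 + 300,000·r/14,675) / ln(1+r) = 17.31.
Round up to a whole number of payments: n = 18.

18 payments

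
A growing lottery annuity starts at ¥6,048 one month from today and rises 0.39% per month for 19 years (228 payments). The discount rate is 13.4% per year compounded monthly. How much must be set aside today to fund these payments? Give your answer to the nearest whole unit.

Periodic rate r = 0.134/12 per month; n is counted in months.
Growing ordinary annuity: PV = PMT₁ × [1 − ((1+g)/(1+r))^n] / (r − g) = 6,048 × [1 − ((1+0.0039)/(1+r))^228] / (r − 0.0039) = ¥671,557.

¥671,557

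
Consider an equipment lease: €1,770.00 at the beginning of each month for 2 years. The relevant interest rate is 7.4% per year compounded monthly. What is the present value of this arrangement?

This is an annuity due: 24 payments of €1,770.00 at the beginning of each month.
Periodic rate r = 0.074/12 per month; n is counted in months.
PV = PMT × [(1 − (1+r)^−n)/r] × (1+r) = 1,770 × [1 − (1+r)^−24] / r × (1+r) = €39,616.27

€39,616.27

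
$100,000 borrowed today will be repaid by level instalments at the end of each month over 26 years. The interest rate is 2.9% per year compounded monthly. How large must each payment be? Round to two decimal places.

$456.76

Level ordinary annuity; solve PV = PMT × [(1 − (1+r)^−n)/r] for PMT.
Periodic rate r = 0.029/12 per month; n is counted in months.
With n = 312: PMT = 100,000 / ([(1 − (1+r)^−n)/r]) = $456.76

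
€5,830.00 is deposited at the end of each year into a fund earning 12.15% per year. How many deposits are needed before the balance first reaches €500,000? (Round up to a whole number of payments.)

22 payments

Periodic rate r = 0.1215 per year.
Ordinary annuity FV: 500,000 = 5,830 × [((1+r)^n − 1)/r].
(1+r)^n = 1 + 500,000 × r / 5,830, so n = ln(1 + 500,000·r/5,830) / ln(1+r) = 21.24.
Round up to a whole number of payments: n = 22.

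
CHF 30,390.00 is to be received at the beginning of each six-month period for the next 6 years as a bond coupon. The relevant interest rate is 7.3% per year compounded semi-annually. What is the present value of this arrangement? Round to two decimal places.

This is an annuity due: 12 payments of CHF 30,390.00 at the beginning of each six-month period.
Periodic rate r = 0.073/2 per half-year; n is counted in half-years.
PV = PMT × [(1 − (1+r)^−n)/r] × (1+r) = 30,390 × [1 − (1+r)^−12] / r × (1+r) = CHF 301,718.04

CHF 301,718.04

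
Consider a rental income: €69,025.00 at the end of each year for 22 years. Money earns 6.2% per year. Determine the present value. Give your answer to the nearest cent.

€816,908.39

This is an ordinary annuity: 22 payments of €69,025.00 at the end of each year.
Periodic rate r = 0.062 per year.
PV = PMT × [(1 − (1+r)^−n)/r] = 69,025 × [1 − (1+r)^−22] / r = €816,908.39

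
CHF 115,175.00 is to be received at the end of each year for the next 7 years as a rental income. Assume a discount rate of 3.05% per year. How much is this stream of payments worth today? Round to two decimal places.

CHF 716,222.59

This is an ordinary annuity: 7 payments of CHF 115,175.00 at the end of each year.
Periodic rate r = 0.0305 per year.
PV = PMT × [(1 − (1+r)^−n)/r] = 115,175 × [1 − (1+r)^−7] / r = CHF 716,222.59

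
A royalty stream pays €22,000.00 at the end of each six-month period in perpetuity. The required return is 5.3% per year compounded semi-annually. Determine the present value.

€830,188.68

Periodic rate r = 0.053/2 per half-year.
Level perpetuity: PV = PMT / r = 22,000 / (0.053/2) = €830,188.68.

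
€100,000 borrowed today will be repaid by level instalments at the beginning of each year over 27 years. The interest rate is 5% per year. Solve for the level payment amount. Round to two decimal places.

Level annuity due; solve PV = PMT × [(1 − (1+r)^−n)/r] × (1+r) for PMT.
Periodic rate r = 0.05 per year.
With n = 27: PMT = 100,000 / ([(1 − (1+r)^−n)/r] × (1+r)) = €6,503.99

€6,503.99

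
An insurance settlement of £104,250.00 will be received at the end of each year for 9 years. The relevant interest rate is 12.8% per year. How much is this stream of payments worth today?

£538,976.85

This is an ordinary annuity: 9 payments of £104,250.00 at the end of each year.
Periodic rate r = 0.128 per year.
PV = PMT × [(1 − (1+r)^−n)/r] = 104,250 × [1 − (1+r)^−9] / r = £538,976.85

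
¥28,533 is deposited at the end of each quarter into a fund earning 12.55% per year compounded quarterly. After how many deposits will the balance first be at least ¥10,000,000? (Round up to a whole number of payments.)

Periodic rate r = 0.1255/4 per quarter; n is counted in quarters.
Ordinary annuity FV: 10,000,000 = 28,533 × [((1+r)^n − 1)/r].
(1+r)^n = 1 + 10,000,000 × r / 28,533, so n = ln(1 + 10,000,000·r/28,533) / ln(1+r) = 80.43.
Round up to a whole number of payments: n = 81.

81 payments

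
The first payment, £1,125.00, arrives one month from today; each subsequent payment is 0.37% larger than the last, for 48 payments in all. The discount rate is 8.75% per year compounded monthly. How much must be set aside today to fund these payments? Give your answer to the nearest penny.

£49,353.07

Periodic rate r = 0.0875/12 per month; n is counted in months.
Growing ordinary annuity: PV = PMT₁ × [1 − ((1+g)/(1+r))^n] / (r − g) = 1,125 × [1 − ((1+0.0037)/(1+r))^48] / (r − 0.0037) = £49,353.07.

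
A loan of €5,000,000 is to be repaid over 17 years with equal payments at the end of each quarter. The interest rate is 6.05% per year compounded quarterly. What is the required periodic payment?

€118,220.73

Level ordinary annuity; solve PV = PMT × [(1 − (1+r)^−n)/r] for PMT.
Periodic rate r = 0.0605/4 per quarter; n is counted in quarters.
With n = 68: PMT = 5,000,000 / ([(1 − (1+r)^−n)/r]) = €118,220.73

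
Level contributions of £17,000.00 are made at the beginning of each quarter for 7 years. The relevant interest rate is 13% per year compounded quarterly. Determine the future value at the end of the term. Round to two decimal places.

This is an annuity due: 28 deposits of £17,000.00 at the beginning of each quarter.
Periodic rate r = 0.13/4 per quarter; n is counted in quarters.
FV = PMT × [((1+r)^n − 1)/r] × (1+r) = 17,000 × [(1+r)^28 − 1] / r × (1+r) = £782,367.14

£782,367.14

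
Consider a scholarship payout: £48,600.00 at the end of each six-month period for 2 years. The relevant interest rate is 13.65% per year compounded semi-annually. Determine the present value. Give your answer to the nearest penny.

This is an ordinary annuity: 4 payments of £48,600.00 at the end of each six-month period.
Periodic rate r = 0.1365/2 per half-year; n is counted in half-years.
PV = PMT × [(1 − (1+r)^−n)/r] = 48,600 × [1 − (1+r)^−4] / r = £165,270.91

£165,270.91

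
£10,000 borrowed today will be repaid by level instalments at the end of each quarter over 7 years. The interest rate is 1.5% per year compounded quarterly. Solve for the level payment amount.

£376.89

Level ordinary annuity; solve PV = PMT × [(1 − (1+r)^−n)/r] for PMT.
Periodic rate r = 0.015/4 per quarter; n is counted in quarters.
With n = 28: PMT = 10,000 / ([(1 − (1+r)^−n)/r]) = £376.89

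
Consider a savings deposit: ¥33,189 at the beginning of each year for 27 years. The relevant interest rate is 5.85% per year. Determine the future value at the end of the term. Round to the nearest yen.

¥2,186,770

This is an annuity due: 27 deposits of ¥33,189 at the beginning of each year.
Periodic rate r = 0.0585 per year.
FV = PMT × [((1+r)^n − 1)/r] × (1+r) = 33,189 × [(1+r)^27 − 1] / r × (1+r) = ¥2,186,770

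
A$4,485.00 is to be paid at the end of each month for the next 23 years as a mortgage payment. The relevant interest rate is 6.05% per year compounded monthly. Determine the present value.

A$667,569.98

This is an ordinary annuity: 276 payments of A$4,485.00 at the end of each month.
Periodic rate r = 0.0605/12 per month; n is counted in months.
PV = PMT × [(1 − (1+r)^−n)/r] = 4,485 × [1 − (1+r)^−276] / r = A$667,569.98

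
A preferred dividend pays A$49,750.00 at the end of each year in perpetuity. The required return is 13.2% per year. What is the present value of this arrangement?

Periodic rate r = 0.132 per year.
Level perpetuity: PV = PMT / r = 49,750 / (0.132) = A$376,893.94.

A$376,893.94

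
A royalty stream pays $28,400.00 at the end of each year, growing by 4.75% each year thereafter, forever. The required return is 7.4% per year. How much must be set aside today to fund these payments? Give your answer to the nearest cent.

$1,071,698.11

Periodic rate r = 0.074 per year.
Growing perpetuity (Gordon): PV = PMT₁ / (r − g) = 28,400 / (r − 0.0475) = $1,071,698.11.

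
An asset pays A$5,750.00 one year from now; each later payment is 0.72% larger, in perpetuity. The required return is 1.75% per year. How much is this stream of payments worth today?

Periodic rate r = 0.0175 per year.
Growing perpetuity (Gordon): PV = PMT₁ / (r − g) = 5,750 / (r − 0.0072) = A$558,252.43.

A$558,252.43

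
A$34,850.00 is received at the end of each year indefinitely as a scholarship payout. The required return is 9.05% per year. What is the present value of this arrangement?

Periodic rate r = 0.0905 per year.
Level perpetuity: PV = PMT / r = 34,850 / (0.0905) = A$385,082.87.

A$385,082.87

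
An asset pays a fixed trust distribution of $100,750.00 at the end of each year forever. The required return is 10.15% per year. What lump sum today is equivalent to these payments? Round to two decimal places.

Periodic rate r = 0.1015 per year.
Level perpetuity: PV = PMT / r = 100,750 / (0.1015) = $992,610.84.

$992,610.84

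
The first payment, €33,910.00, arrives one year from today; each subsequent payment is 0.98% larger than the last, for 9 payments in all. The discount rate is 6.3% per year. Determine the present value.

€235,860.23

Periodic rate r = 0.063 per year.
Growing ordinary annuity: PV = PMT₁ × [1 − ((1+g)/(1+r))^n] / (r − g) = 33,910 × [1 − ((1+0.0098)/(1+r))^9] / (r − 0.0098) = €235,860.23.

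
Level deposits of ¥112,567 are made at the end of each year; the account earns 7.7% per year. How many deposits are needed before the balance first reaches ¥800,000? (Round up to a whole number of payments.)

Periodic rate r = 0.077 per year.
Ordinary annuity FV: 800,000 = 112,567 × [((1+r)^n − 1)/r].
(1+r)^n = 1 + 800,000 × r / 112,567, so n = ln(1 + 800,000·r/112,567) / ln(1+r) = 5.88.
Round up to a whole number of payments: n = 6.

6 payments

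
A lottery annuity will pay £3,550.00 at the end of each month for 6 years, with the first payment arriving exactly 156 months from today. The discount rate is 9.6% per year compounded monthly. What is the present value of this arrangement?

£56,338.80

Ordinary annuity of 72 payments, first payment at period 156.
Periodic rate r = 0.096/12 per month; n is counted in months.
The ordinary-annuity PV formula values the stream one period before the first payment (period 155); discount that back 155 periods:
PV₀ = 3,550 × [1 − (1+r)^−72] / r × (1+r)^−155 = £56,338.80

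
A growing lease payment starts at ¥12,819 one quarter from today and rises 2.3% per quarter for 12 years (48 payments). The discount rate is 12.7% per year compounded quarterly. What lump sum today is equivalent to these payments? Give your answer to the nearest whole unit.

¥491,606

Periodic rate r = 0.127/4 per quarter; n is counted in quarters.
Growing ordinary annuity: PV = PMT₁ × [1 − ((1+g)/(1+r))^n] / (r − g) = 12,819 × [1 − ((1+0.023)/(1+r))^48] / (r − 0.023) = ¥491,606.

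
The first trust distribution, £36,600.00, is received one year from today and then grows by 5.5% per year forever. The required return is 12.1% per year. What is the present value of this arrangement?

£554,545.45

Periodic rate r = 0.121 per year.
Growing perpetuity (Gordon): PV = PMT₁ / (r − g) = 36,600 / (r − 0.055) = £554,545.45.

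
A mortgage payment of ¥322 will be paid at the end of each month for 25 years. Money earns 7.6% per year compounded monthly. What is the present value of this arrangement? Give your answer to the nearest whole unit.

This is an ordinary annuity: 300 payments of ¥322 at the end of each month.
Periodic rate r = 0.076/12 per month; n is counted in months.
PV = PMT × [(1 − (1+r)^−n)/r] = 322 × [1 − (1+r)^−300] / r = ¥43,192

¥43,192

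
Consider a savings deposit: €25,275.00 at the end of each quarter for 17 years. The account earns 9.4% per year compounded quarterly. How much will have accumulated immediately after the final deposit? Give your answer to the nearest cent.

This is an ordinary annuity: 68 deposits of €25,275.00 at the end of each quarter.
Periodic rate r = 0.094/4 per quarter; n is counted in quarters.
FV = PMT × [((1+r)^n − 1)/r] = 25,275 × [(1+r)^68 − 1] / r = €4,143,583.46

€4,143,583.46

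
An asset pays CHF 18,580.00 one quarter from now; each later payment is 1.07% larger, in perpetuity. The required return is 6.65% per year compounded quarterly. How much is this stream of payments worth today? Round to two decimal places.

CHF 3,135,864.98

Periodic rate r = 0.0665/4 per quarter.
Growing perpetuity (Gordon): PV = PMT₁ / (r − g) = 18,580 / (r − 0.0107) = CHF 3,135,864.98.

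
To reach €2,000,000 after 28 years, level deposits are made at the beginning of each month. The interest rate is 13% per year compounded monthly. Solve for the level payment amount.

€589.61

Level annuity due; solve FV = PMT × [((1+r)^n − 1)/r] × (1+r) for PMT.
Periodic rate r = 0.13/12 per month; n is counted in months.
With n = 336: PMT = 2,000,000 / ([((1+r)^n − 1)/r] × (1+r)) = €589.61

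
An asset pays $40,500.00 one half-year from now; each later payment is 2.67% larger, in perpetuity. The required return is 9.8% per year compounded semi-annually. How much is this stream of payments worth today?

$1,816,143.50

Periodic rate r = 0.098/2 per half-year.
Growing perpetuity (Gordon): PV = PMT₁ / (r − g) = 40,500 / (r − 0.0267) = $1,816,143.50.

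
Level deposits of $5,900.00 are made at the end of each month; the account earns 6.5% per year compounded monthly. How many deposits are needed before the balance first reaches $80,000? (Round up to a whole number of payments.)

14 payments

Periodic rate r = 0.065/12 per month; n is counted in months.
Ordinary annuity FV: 80,000 = 5,900 × [((1+r)^n − 1)/r].
(1+r)^n = 1 + 80,000 × r / 5,900, so n = ln(1 + 80,000·r/5,900) / ln(1+r) = 13.12.
Round up to a whole number of payments: n = 14.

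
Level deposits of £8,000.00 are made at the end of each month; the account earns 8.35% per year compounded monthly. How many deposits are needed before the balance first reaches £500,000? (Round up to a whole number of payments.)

Periodic rate r = 0.0835/12 per month; n is counted in months.
Ordinary annuity FV: 500,000 = 8,000 × [((1+r)^n − 1)/r].
(1+r)^n = 1 + 500,000 × r / 8,000, so n = ln(1 + 500,000·r/8,000) / ln(1+r) = 52.07.
Round up to a whole number of payments: n = 53.

53 payments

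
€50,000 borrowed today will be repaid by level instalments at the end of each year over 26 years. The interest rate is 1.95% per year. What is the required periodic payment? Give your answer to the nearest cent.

Level ordinary annuity; solve PV = PMT × [(1 − (1+r)^−n)/r] for PMT.
Periodic rate r = 0.0195 per year.
With n = 26: PMT = 50,000 / ([(1 − (1+r)^−n)/r]) = €2,469.89

€2,469.89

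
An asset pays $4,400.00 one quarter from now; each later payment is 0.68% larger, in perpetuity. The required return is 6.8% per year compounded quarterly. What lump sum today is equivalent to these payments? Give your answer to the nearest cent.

$431,372.55

Periodic rate r = 0.068/4 per quarter.
Growing perpetuity (Gordon): PV = PMT₁ / (r − g) = 4,400 / (r − 0.0068) = $431,372.55.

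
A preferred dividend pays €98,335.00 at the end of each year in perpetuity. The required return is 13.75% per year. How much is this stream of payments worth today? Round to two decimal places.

Periodic rate r = 0.1375 per year.
Level perpetuity: PV = PMT / r = 98,335 / (0.1375) = €715,163.64.

€715,163.64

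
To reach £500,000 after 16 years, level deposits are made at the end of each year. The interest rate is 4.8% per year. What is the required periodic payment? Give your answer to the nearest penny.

Level ordinary annuity; solve FV = PMT × [((1+r)^n − 1)/r] for PMT.
Periodic rate r = 0.048 per year.
With n = 16: PMT = 500,000 / ([((1+r)^n − 1)/r]) = £21,480.53

£21,480.53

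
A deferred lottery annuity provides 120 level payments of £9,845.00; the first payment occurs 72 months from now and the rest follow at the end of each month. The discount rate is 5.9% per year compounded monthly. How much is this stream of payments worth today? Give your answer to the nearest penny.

Ordinary annuity of 120 payments, first payment at period 72.
Periodic rate r = 0.059/12 per month; n is counted in months.
The ordinary-annuity PV formula values the stream one period before the first payment (period 71); discount that back 71 periods:
PV₀ = 9,845 × [1 − (1+r)^−120] / r × (1+r)^−71 = £628,847.48

£628,847.48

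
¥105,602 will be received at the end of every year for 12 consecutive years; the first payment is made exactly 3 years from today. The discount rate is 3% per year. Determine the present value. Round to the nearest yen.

Ordinary annuity of 12 payments, first payment at period 3.
Periodic rate r = 0.03 per year.
The ordinary-annuity PV formula values the stream one period before the first payment (period 2); discount that back 2 periods:
PV₀ = 105,602 × [1 − (1+r)^−12] / r × (1+r)^−2 = ¥990,822

¥990,822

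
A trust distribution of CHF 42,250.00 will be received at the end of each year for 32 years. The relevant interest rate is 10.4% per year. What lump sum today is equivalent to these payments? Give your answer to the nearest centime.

This is an ordinary annuity: 32 payments of CHF 42,250.00 at the end of each year.
Periodic rate r = 0.104 per year.
PV = PMT × [(1 − (1+r)^−n)/r] = 42,250 × [1 − (1+r)^−32] / r = CHF 389,118.99

CHF 389,118.99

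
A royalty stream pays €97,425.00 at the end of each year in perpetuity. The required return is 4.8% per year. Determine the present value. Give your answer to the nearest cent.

Periodic rate r = 0.048 per year.
Level perpetuity: PV = PMT / r = 97,425 / (0.048) = €2,029,687.50.

€2,029,687.50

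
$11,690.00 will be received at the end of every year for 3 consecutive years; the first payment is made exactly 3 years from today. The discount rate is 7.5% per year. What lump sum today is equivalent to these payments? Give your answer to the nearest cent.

Ordinary annuity of 3 payments, first payment at period 3.
Periodic rate r = 0.075 per year.
The ordinary-annuity PV formula values the stream one period before the first payment (period 2); discount that back 2 periods:
PV₀ = 11,690 × [1 − (1+r)^−3] / r × (1+r)^−2 = $26,306.24

$26,306.24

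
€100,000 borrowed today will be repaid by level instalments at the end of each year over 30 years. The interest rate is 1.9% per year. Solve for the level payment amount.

Level ordinary annuity; solve PV = PMT × [(1 − (1+r)^−n)/r] for PMT.
Periodic rate r = 0.019 per year.
With n = 30: PMT = 100,000 / ([(1 − (1+r)^−n)/r]) = €4,403.83

€4,403.83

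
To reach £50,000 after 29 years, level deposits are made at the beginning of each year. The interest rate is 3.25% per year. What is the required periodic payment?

Level annuity due; solve FV = PMT × [((1+r)^n − 1)/r] × (1+r) for PMT.
Periodic rate r = 0.0325 per year.
With n = 29: PMT = 50,000 / ([((1+r)^n − 1)/r] × (1+r)) = £1,029.87

£1,029.87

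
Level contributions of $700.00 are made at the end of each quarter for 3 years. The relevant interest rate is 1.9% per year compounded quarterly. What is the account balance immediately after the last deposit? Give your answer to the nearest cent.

$8,622.96

This is an ordinary annuity: 12 deposits of $700.00 at the end of each quarter.
Periodic rate r = 0.019/4 per quarter; n is counted in quarters.
FV = PMT × [((1+r)^n − 1)/r] = 700 × [(1+r)^12 − 1] / r = $8,622.96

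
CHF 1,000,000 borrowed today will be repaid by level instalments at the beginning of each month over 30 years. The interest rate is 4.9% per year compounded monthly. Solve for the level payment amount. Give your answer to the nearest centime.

Level annuity due; solve PV = PMT × [(1 − (1+r)^−n)/r] × (1+r) for PMT.
Periodic rate r = 0.049/12 per month; n is counted in months.
With n = 360: PMT = 1,000,000 / ([(1 − (1+r)^−n)/r] × (1+r)) = CHF 5,285.68

CHF 5,285.68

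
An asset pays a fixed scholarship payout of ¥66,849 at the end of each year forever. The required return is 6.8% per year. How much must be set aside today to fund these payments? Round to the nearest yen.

Periodic rate r = 0.068 per year.
Level perpetuity: PV = PMT / r = 66,849 / (0.068) = ¥983,074.

¥983,074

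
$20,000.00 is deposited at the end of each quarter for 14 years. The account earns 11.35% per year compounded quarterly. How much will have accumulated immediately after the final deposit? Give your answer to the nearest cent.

This is an ordinary annuity: 56 deposits of $20,000.00 at the end of each quarter.
Periodic rate r = 0.1135/4 per quarter; n is counted in quarters.
FV = PMT × [((1+r)^n − 1)/r] = 20,000 × [(1+r)^56 − 1] / r = $2,672,524.66

$2,672,524.66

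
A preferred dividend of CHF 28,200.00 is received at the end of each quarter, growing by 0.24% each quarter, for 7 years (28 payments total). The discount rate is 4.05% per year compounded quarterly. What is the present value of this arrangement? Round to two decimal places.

CHF 706,084.89

Periodic rate r = 0.0405/4 per quarter; n is counted in quarters.
Growing ordinary annuity: PV = PMT₁ × [1 − ((1+g)/(1+r))^n] / (r − g) = 28,200 × [1 − ((1+0.0024)/(1+r))^28] / (r − 0.0024) = CHF 706,084.89.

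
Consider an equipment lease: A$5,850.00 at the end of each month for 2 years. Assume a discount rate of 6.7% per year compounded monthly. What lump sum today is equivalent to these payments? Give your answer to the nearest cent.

This is an ordinary annuity: 24 payments of A$5,850.00 at the end of each month.
Periodic rate r = 0.067/12 per month; n is counted in months.
PV = PMT × [(1 − (1+r)^−n)/r] = 5,850 × [1 − (1+r)^−24] / r = A$131,058.08

A$131,058.08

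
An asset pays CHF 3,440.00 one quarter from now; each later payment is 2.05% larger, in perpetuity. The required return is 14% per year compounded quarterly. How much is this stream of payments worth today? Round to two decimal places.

CHF 237,241.38

Periodic rate r = 0.14/4 per quarter.
Growing perpetuity (Gordon): PV = PMT₁ / (r − g) = 3,440 / (r − 0.0205) = CHF 237,241.38.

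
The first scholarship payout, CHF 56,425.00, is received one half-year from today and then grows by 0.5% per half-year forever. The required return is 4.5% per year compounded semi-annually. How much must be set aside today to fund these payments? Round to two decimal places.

Periodic rate r = 0.045/2 per half-year.
Growing perpetuity (Gordon): PV = PMT₁ / (r − g) = 56,425 / (r − 0.005) = CHF 3,224,285.71.

CHF 3,224,285.71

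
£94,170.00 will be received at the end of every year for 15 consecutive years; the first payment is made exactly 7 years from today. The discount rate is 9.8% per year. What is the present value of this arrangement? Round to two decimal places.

Ordinary annuity of 15 payments, first payment at period 7.
Periodic rate r = 0.098 per year.
The ordinary-annuity PV formula values the stream one period before the first payment (period 6); discount that back 6 periods:
PV₀ = 94,170 × [1 − (1+r)^−15] / r × (1+r)^−6 = £413,460.55

£413,460.55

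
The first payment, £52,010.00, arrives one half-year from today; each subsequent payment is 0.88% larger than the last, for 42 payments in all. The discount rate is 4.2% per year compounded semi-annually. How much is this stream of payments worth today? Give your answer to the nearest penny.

Periodic rate r = 0.042/2 per half-year; n is counted in half-years.
Growing ordinary annuity: PV = PMT₁ × [1 − ((1+g)/(1+r))^n] / (r − g) = 52,010 × [1 − ((1+0.0088)/(1+r))^42] / (r − 0.0088) = £1,690,001.24.

£1,690,001.24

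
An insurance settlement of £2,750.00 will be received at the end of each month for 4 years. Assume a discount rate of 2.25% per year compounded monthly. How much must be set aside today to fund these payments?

£126,121.30

This is an ordinary annuity: 48 payments of £2,750.00 at the end of each month.
Periodic rate r = 0.0225/12 per month; n is counted in months.
PV = PMT × [(1 − (1+r)^−n)/r] = 2,750 × [1 − (1+r)^−48] / r = £126,121.30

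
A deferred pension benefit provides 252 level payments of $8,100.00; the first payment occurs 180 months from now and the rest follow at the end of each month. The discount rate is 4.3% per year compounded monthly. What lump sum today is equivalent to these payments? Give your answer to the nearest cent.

Ordinary annuity of 252 payments, first payment at period 180.
Periodic rate r = 0.043/12 per month; n is counted in months.
The ordinary-annuity PV formula values the stream one period before the first payment (period 179); discount that back 179 periods:
PV₀ = 8,100 × [1 − (1+r)^−252] / r × (1+r)^−179 = $707,805.04

$707,805.04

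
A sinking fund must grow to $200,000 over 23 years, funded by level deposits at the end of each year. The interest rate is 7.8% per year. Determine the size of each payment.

$3,371.94

Level ordinary annuity; solve FV = PMT × [((1+r)^n − 1)/r] for PMT.
Periodic rate r = 0.078 per year.
With n = 23: PMT = 200,000 / ([((1+r)^n − 1)/r]) = $3,371.94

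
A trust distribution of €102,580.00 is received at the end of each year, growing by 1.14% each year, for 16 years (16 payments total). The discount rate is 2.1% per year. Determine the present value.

€1,498,986.52

Periodic rate r = 0.021 per year.
Growing ordinary annuity: PV = PMT₁ × [1 − ((1+g)/(1+r))^n] / (r − g) = 102,580 × [1 − ((1+0.0114)/(1+r))^16] / (r − 0.0114) = €1,498,986.52.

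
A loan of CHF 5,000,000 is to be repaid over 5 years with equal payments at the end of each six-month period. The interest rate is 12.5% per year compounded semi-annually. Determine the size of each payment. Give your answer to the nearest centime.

CHF 687,408.93

Level ordinary annuity; solve PV = PMT × [(1 − (1+r)^−n)/r] for PMT.
Periodic rate r = 0.125/2 per half-year; n is counted in half-years.
With n = 10: PMT = 5,000,000 / ([(1 − (1+r)^−n)/r]) = CHF 687,408.93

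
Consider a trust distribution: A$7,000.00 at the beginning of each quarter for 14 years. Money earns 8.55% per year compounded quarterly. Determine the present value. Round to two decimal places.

This is an annuity due: 56 payments of A$7,000.00 at the beginning of each quarter.
Periodic rate r = 0.0855/4 per quarter; n is counted in quarters.
PV = PMT × [(1 − (1+r)^−n)/r] × (1+r) = 7,000 × [1 − (1+r)^−56] / r × (1+r) = A$232,154.99

A$232,154.99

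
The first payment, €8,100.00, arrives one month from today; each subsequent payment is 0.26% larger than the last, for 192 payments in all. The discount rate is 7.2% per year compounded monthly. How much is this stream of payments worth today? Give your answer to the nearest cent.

Periodic rate r = 0.072/12 per month; n is counted in months.
Growing ordinary annuity: PV = PMT₁ × [1 − ((1+g)/(1+r))^n] / (r − g) = 8,100 × [1 − ((1+0.0026)/(1+r))^192] / (r − 0.0026) = €1,138,662.61.

€1,138,662.61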